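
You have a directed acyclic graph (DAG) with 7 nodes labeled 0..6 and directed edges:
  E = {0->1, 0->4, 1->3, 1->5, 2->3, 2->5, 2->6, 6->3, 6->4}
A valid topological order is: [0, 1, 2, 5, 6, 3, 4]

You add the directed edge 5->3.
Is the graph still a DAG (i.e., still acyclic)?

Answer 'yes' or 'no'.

Answer: yes

Derivation:
Given toposort: [0, 1, 2, 5, 6, 3, 4]
Position of 5: index 3; position of 3: index 5
New edge 5->3: forward
Forward edge: respects the existing order. Still a DAG, same toposort still valid.
Still a DAG? yes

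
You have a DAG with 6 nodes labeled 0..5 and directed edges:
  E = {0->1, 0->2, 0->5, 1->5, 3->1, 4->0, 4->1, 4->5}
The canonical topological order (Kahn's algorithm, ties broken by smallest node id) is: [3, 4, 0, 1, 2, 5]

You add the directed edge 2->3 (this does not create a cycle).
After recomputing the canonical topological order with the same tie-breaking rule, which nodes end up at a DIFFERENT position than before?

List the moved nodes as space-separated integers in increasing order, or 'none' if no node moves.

Answer: 0 1 2 3 4

Derivation:
Old toposort: [3, 4, 0, 1, 2, 5]
Added edge 2->3
Recompute Kahn (smallest-id tiebreak):
  initial in-degrees: [1, 3, 1, 1, 0, 3]
  ready (indeg=0): [4]
  pop 4: indeg[0]->0; indeg[1]->2; indeg[5]->2 | ready=[0] | order so far=[4]
  pop 0: indeg[1]->1; indeg[2]->0; indeg[5]->1 | ready=[2] | order so far=[4, 0]
  pop 2: indeg[3]->0 | ready=[3] | order so far=[4, 0, 2]
  pop 3: indeg[1]->0 | ready=[1] | order so far=[4, 0, 2, 3]
  pop 1: indeg[5]->0 | ready=[5] | order so far=[4, 0, 2, 3, 1]
  pop 5: no out-edges | ready=[] | order so far=[4, 0, 2, 3, 1, 5]
New canonical toposort: [4, 0, 2, 3, 1, 5]
Compare positions:
  Node 0: index 2 -> 1 (moved)
  Node 1: index 3 -> 4 (moved)
  Node 2: index 4 -> 2 (moved)
  Node 3: index 0 -> 3 (moved)
  Node 4: index 1 -> 0 (moved)
  Node 5: index 5 -> 5 (same)
Nodes that changed position: 0 1 2 3 4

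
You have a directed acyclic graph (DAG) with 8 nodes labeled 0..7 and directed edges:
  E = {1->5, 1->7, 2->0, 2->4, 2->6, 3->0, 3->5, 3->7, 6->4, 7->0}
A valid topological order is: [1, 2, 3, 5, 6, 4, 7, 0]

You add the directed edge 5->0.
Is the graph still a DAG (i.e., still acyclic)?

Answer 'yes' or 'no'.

Answer: yes

Derivation:
Given toposort: [1, 2, 3, 5, 6, 4, 7, 0]
Position of 5: index 3; position of 0: index 7
New edge 5->0: forward
Forward edge: respects the existing order. Still a DAG, same toposort still valid.
Still a DAG? yes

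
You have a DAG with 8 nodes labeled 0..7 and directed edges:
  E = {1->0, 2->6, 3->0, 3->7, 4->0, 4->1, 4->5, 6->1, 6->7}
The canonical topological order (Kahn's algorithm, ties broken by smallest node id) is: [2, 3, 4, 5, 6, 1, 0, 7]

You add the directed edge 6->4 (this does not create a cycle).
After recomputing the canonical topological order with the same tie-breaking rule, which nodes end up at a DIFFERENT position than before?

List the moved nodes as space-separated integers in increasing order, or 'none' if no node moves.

Answer: 0 1 4 5 6

Derivation:
Old toposort: [2, 3, 4, 5, 6, 1, 0, 7]
Added edge 6->4
Recompute Kahn (smallest-id tiebreak):
  initial in-degrees: [3, 2, 0, 0, 1, 1, 1, 2]
  ready (indeg=0): [2, 3]
  pop 2: indeg[6]->0 | ready=[3, 6] | order so far=[2]
  pop 3: indeg[0]->2; indeg[7]->1 | ready=[6] | order so far=[2, 3]
  pop 6: indeg[1]->1; indeg[4]->0; indeg[7]->0 | ready=[4, 7] | order so far=[2, 3, 6]
  pop 4: indeg[0]->1; indeg[1]->0; indeg[5]->0 | ready=[1, 5, 7] | order so far=[2, 3, 6, 4]
  pop 1: indeg[0]->0 | ready=[0, 5, 7] | order so far=[2, 3, 6, 4, 1]
  pop 0: no out-edges | ready=[5, 7] | order so far=[2, 3, 6, 4, 1, 0]
  pop 5: no out-edges | ready=[7] | order so far=[2, 3, 6, 4, 1, 0, 5]
  pop 7: no out-edges | ready=[] | order so far=[2, 3, 6, 4, 1, 0, 5, 7]
New canonical toposort: [2, 3, 6, 4, 1, 0, 5, 7]
Compare positions:
  Node 0: index 6 -> 5 (moved)
  Node 1: index 5 -> 4 (moved)
  Node 2: index 0 -> 0 (same)
  Node 3: index 1 -> 1 (same)
  Node 4: index 2 -> 3 (moved)
  Node 5: index 3 -> 6 (moved)
  Node 6: index 4 -> 2 (moved)
  Node 7: index 7 -> 7 (same)
Nodes that changed position: 0 1 4 5 6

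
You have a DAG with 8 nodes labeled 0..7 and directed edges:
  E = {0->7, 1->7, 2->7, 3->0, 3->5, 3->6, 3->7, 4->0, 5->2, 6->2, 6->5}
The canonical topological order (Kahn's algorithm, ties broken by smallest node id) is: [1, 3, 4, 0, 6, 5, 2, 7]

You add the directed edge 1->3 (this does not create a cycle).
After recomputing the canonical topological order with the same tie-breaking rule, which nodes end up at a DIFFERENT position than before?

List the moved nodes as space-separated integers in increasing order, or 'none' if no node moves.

Answer: none

Derivation:
Old toposort: [1, 3, 4, 0, 6, 5, 2, 7]
Added edge 1->3
Recompute Kahn (smallest-id tiebreak):
  initial in-degrees: [2, 0, 2, 1, 0, 2, 1, 4]
  ready (indeg=0): [1, 4]
  pop 1: indeg[3]->0; indeg[7]->3 | ready=[3, 4] | order so far=[1]
  pop 3: indeg[0]->1; indeg[5]->1; indeg[6]->0; indeg[7]->2 | ready=[4, 6] | order so far=[1, 3]
  pop 4: indeg[0]->0 | ready=[0, 6] | order so far=[1, 3, 4]
  pop 0: indeg[7]->1 | ready=[6] | order so far=[1, 3, 4, 0]
  pop 6: indeg[2]->1; indeg[5]->0 | ready=[5] | order so far=[1, 3, 4, 0, 6]
  pop 5: indeg[2]->0 | ready=[2] | order so far=[1, 3, 4, 0, 6, 5]
  pop 2: indeg[7]->0 | ready=[7] | order so far=[1, 3, 4, 0, 6, 5, 2]
  pop 7: no out-edges | ready=[] | order so far=[1, 3, 4, 0, 6, 5, 2, 7]
New canonical toposort: [1, 3, 4, 0, 6, 5, 2, 7]
Compare positions:
  Node 0: index 3 -> 3 (same)
  Node 1: index 0 -> 0 (same)
  Node 2: index 6 -> 6 (same)
  Node 3: index 1 -> 1 (same)
  Node 4: index 2 -> 2 (same)
  Node 5: index 5 -> 5 (same)
  Node 6: index 4 -> 4 (same)
  Node 7: index 7 -> 7 (same)
Nodes that changed position: none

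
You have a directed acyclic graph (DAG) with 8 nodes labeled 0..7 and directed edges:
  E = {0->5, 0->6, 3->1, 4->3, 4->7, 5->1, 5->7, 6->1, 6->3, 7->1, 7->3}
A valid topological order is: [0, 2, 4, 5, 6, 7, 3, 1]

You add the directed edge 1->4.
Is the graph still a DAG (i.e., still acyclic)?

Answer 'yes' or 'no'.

Answer: no

Derivation:
Given toposort: [0, 2, 4, 5, 6, 7, 3, 1]
Position of 1: index 7; position of 4: index 2
New edge 1->4: backward (u after v in old order)
Backward edge: old toposort is now invalid. Check if this creates a cycle.
Does 4 already reach 1? Reachable from 4: [1, 3, 4, 7]. YES -> cycle!
Still a DAG? no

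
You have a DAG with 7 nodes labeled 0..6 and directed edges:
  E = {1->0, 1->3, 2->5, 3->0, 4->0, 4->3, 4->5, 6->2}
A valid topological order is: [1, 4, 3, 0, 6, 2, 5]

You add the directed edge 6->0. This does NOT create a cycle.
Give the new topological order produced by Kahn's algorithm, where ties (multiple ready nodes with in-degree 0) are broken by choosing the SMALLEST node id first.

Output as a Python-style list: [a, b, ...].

Old toposort: [1, 4, 3, 0, 6, 2, 5]
Added edge: 6->0
Position of 6 (4) > position of 0 (3). Must reorder: 6 must now come before 0.
Run Kahn's algorithm (break ties by smallest node id):
  initial in-degrees: [4, 0, 1, 2, 0, 2, 0]
  ready (indeg=0): [1, 4, 6]
  pop 1: indeg[0]->3; indeg[3]->1 | ready=[4, 6] | order so far=[1]
  pop 4: indeg[0]->2; indeg[3]->0; indeg[5]->1 | ready=[3, 6] | order so far=[1, 4]
  pop 3: indeg[0]->1 | ready=[6] | order so far=[1, 4, 3]
  pop 6: indeg[0]->0; indeg[2]->0 | ready=[0, 2] | order so far=[1, 4, 3, 6]
  pop 0: no out-edges | ready=[2] | order so far=[1, 4, 3, 6, 0]
  pop 2: indeg[5]->0 | ready=[5] | order so far=[1, 4, 3, 6, 0, 2]
  pop 5: no out-edges | ready=[] | order so far=[1, 4, 3, 6, 0, 2, 5]
  Result: [1, 4, 3, 6, 0, 2, 5]

Answer: [1, 4, 3, 6, 0, 2, 5]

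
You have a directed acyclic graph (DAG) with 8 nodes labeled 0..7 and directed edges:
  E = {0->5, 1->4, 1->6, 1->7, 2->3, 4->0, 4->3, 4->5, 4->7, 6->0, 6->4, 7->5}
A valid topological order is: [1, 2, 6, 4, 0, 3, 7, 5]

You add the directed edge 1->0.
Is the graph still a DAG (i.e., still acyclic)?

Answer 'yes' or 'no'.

Answer: yes

Derivation:
Given toposort: [1, 2, 6, 4, 0, 3, 7, 5]
Position of 1: index 0; position of 0: index 4
New edge 1->0: forward
Forward edge: respects the existing order. Still a DAG, same toposort still valid.
Still a DAG? yes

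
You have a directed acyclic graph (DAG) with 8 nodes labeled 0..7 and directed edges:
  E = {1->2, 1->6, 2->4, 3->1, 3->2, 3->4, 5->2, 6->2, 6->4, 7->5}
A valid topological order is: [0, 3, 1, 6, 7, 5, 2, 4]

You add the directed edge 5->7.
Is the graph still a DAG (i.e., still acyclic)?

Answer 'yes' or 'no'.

Given toposort: [0, 3, 1, 6, 7, 5, 2, 4]
Position of 5: index 5; position of 7: index 4
New edge 5->7: backward (u after v in old order)
Backward edge: old toposort is now invalid. Check if this creates a cycle.
Does 7 already reach 5? Reachable from 7: [2, 4, 5, 7]. YES -> cycle!
Still a DAG? no

Answer: no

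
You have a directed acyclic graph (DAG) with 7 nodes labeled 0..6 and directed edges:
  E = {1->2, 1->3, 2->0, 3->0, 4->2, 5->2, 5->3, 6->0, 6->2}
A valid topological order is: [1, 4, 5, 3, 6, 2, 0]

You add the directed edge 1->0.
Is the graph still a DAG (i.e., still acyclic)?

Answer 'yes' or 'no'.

Answer: yes

Derivation:
Given toposort: [1, 4, 5, 3, 6, 2, 0]
Position of 1: index 0; position of 0: index 6
New edge 1->0: forward
Forward edge: respects the existing order. Still a DAG, same toposort still valid.
Still a DAG? yes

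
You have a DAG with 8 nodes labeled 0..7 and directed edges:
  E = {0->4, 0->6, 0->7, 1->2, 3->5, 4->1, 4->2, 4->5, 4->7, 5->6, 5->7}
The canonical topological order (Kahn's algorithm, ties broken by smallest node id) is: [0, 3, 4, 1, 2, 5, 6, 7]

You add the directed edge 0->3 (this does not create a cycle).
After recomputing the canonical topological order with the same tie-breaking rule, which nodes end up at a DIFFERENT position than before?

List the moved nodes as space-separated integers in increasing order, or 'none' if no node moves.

Answer: none

Derivation:
Old toposort: [0, 3, 4, 1, 2, 5, 6, 7]
Added edge 0->3
Recompute Kahn (smallest-id tiebreak):
  initial in-degrees: [0, 1, 2, 1, 1, 2, 2, 3]
  ready (indeg=0): [0]
  pop 0: indeg[3]->0; indeg[4]->0; indeg[6]->1; indeg[7]->2 | ready=[3, 4] | order so far=[0]
  pop 3: indeg[5]->1 | ready=[4] | order so far=[0, 3]
  pop 4: indeg[1]->0; indeg[2]->1; indeg[5]->0; indeg[7]->1 | ready=[1, 5] | order so far=[0, 3, 4]
  pop 1: indeg[2]->0 | ready=[2, 5] | order so far=[0, 3, 4, 1]
  pop 2: no out-edges | ready=[5] | order so far=[0, 3, 4, 1, 2]
  pop 5: indeg[6]->0; indeg[7]->0 | ready=[6, 7] | order so far=[0, 3, 4, 1, 2, 5]
  pop 6: no out-edges | ready=[7] | order so far=[0, 3, 4, 1, 2, 5, 6]
  pop 7: no out-edges | ready=[] | order so far=[0, 3, 4, 1, 2, 5, 6, 7]
New canonical toposort: [0, 3, 4, 1, 2, 5, 6, 7]
Compare positions:
  Node 0: index 0 -> 0 (same)
  Node 1: index 3 -> 3 (same)
  Node 2: index 4 -> 4 (same)
  Node 3: index 1 -> 1 (same)
  Node 4: index 2 -> 2 (same)
  Node 5: index 5 -> 5 (same)
  Node 6: index 6 -> 6 (same)
  Node 7: index 7 -> 7 (same)
Nodes that changed position: none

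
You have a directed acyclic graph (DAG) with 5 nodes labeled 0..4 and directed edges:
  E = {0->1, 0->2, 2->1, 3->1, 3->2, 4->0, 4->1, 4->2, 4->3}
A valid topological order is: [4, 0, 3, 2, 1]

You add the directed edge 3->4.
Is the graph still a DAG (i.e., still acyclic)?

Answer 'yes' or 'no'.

Given toposort: [4, 0, 3, 2, 1]
Position of 3: index 2; position of 4: index 0
New edge 3->4: backward (u after v in old order)
Backward edge: old toposort is now invalid. Check if this creates a cycle.
Does 4 already reach 3? Reachable from 4: [0, 1, 2, 3, 4]. YES -> cycle!
Still a DAG? no

Answer: no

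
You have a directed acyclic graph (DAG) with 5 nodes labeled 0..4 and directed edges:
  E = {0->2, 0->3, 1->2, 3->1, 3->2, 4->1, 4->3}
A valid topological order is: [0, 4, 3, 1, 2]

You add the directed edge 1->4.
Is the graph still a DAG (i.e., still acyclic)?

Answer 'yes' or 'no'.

Given toposort: [0, 4, 3, 1, 2]
Position of 1: index 3; position of 4: index 1
New edge 1->4: backward (u after v in old order)
Backward edge: old toposort is now invalid. Check if this creates a cycle.
Does 4 already reach 1? Reachable from 4: [1, 2, 3, 4]. YES -> cycle!
Still a DAG? no

Answer: no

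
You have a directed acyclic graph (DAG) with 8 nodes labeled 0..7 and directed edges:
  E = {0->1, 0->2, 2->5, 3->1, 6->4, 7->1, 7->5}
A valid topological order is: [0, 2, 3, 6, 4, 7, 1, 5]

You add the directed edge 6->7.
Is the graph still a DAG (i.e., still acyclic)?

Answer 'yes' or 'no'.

Answer: yes

Derivation:
Given toposort: [0, 2, 3, 6, 4, 7, 1, 5]
Position of 6: index 3; position of 7: index 5
New edge 6->7: forward
Forward edge: respects the existing order. Still a DAG, same toposort still valid.
Still a DAG? yes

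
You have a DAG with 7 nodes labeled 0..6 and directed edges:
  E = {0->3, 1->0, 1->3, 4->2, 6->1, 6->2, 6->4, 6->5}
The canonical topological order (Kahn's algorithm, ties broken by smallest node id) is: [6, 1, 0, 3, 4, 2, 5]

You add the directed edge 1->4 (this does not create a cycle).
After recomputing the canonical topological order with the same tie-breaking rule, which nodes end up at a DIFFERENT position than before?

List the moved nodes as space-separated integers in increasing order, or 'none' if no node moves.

Old toposort: [6, 1, 0, 3, 4, 2, 5]
Added edge 1->4
Recompute Kahn (smallest-id tiebreak):
  initial in-degrees: [1, 1, 2, 2, 2, 1, 0]
  ready (indeg=0): [6]
  pop 6: indeg[1]->0; indeg[2]->1; indeg[4]->1; indeg[5]->0 | ready=[1, 5] | order so far=[6]
  pop 1: indeg[0]->0; indeg[3]->1; indeg[4]->0 | ready=[0, 4, 5] | order so far=[6, 1]
  pop 0: indeg[3]->0 | ready=[3, 4, 5] | order so far=[6, 1, 0]
  pop 3: no out-edges | ready=[4, 5] | order so far=[6, 1, 0, 3]
  pop 4: indeg[2]->0 | ready=[2, 5] | order so far=[6, 1, 0, 3, 4]
  pop 2: no out-edges | ready=[5] | order so far=[6, 1, 0, 3, 4, 2]
  pop 5: no out-edges | ready=[] | order so far=[6, 1, 0, 3, 4, 2, 5]
New canonical toposort: [6, 1, 0, 3, 4, 2, 5]
Compare positions:
  Node 0: index 2 -> 2 (same)
  Node 1: index 1 -> 1 (same)
  Node 2: index 5 -> 5 (same)
  Node 3: index 3 -> 3 (same)
  Node 4: index 4 -> 4 (same)
  Node 5: index 6 -> 6 (same)
  Node 6: index 0 -> 0 (same)
Nodes that changed position: none

Answer: none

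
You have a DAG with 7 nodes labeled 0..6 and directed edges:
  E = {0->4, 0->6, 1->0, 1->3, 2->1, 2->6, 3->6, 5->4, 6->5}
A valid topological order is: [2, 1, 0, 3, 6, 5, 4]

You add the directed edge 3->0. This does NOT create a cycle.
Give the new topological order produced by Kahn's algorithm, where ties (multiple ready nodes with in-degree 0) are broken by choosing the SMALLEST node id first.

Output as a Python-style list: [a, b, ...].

Answer: [2, 1, 3, 0, 6, 5, 4]

Derivation:
Old toposort: [2, 1, 0, 3, 6, 5, 4]
Added edge: 3->0
Position of 3 (3) > position of 0 (2). Must reorder: 3 must now come before 0.
Run Kahn's algorithm (break ties by smallest node id):
  initial in-degrees: [2, 1, 0, 1, 2, 1, 3]
  ready (indeg=0): [2]
  pop 2: indeg[1]->0; indeg[6]->2 | ready=[1] | order so far=[2]
  pop 1: indeg[0]->1; indeg[3]->0 | ready=[3] | order so far=[2, 1]
  pop 3: indeg[0]->0; indeg[6]->1 | ready=[0] | order so far=[2, 1, 3]
  pop 0: indeg[4]->1; indeg[6]->0 | ready=[6] | order so far=[2, 1, 3, 0]
  pop 6: indeg[5]->0 | ready=[5] | order so far=[2, 1, 3, 0, 6]
  pop 5: indeg[4]->0 | ready=[4] | order so far=[2, 1, 3, 0, 6, 5]
  pop 4: no out-edges | ready=[] | order so far=[2, 1, 3, 0, 6, 5, 4]
  Result: [2, 1, 3, 0, 6, 5, 4]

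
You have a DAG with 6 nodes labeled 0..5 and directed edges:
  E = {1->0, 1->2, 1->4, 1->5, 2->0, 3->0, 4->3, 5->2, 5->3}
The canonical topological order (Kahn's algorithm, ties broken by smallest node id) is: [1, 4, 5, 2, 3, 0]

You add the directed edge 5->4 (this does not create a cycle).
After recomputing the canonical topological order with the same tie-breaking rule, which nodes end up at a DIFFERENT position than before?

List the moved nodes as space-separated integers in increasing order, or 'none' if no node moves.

Old toposort: [1, 4, 5, 2, 3, 0]
Added edge 5->4
Recompute Kahn (smallest-id tiebreak):
  initial in-degrees: [3, 0, 2, 2, 2, 1]
  ready (indeg=0): [1]
  pop 1: indeg[0]->2; indeg[2]->1; indeg[4]->1; indeg[5]->0 | ready=[5] | order so far=[1]
  pop 5: indeg[2]->0; indeg[3]->1; indeg[4]->0 | ready=[2, 4] | order so far=[1, 5]
  pop 2: indeg[0]->1 | ready=[4] | order so far=[1, 5, 2]
  pop 4: indeg[3]->0 | ready=[3] | order so far=[1, 5, 2, 4]
  pop 3: indeg[0]->0 | ready=[0] | order so far=[1, 5, 2, 4, 3]
  pop 0: no out-edges | ready=[] | order so far=[1, 5, 2, 4, 3, 0]
New canonical toposort: [1, 5, 2, 4, 3, 0]
Compare positions:
  Node 0: index 5 -> 5 (same)
  Node 1: index 0 -> 0 (same)
  Node 2: index 3 -> 2 (moved)
  Node 3: index 4 -> 4 (same)
  Node 4: index 1 -> 3 (moved)
  Node 5: index 2 -> 1 (moved)
Nodes that changed position: 2 4 5

Answer: 2 4 5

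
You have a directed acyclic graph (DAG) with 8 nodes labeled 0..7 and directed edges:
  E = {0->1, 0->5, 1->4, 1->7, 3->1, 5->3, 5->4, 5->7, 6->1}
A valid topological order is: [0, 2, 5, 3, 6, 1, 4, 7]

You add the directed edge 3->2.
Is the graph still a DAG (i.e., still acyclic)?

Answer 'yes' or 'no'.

Answer: yes

Derivation:
Given toposort: [0, 2, 5, 3, 6, 1, 4, 7]
Position of 3: index 3; position of 2: index 1
New edge 3->2: backward (u after v in old order)
Backward edge: old toposort is now invalid. Check if this creates a cycle.
Does 2 already reach 3? Reachable from 2: [2]. NO -> still a DAG (reorder needed).
Still a DAG? yes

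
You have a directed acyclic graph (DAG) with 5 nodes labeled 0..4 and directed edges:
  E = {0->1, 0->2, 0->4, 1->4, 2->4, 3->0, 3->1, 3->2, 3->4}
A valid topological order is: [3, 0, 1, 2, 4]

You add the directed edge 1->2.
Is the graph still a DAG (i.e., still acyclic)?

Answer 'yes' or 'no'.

Answer: yes

Derivation:
Given toposort: [3, 0, 1, 2, 4]
Position of 1: index 2; position of 2: index 3
New edge 1->2: forward
Forward edge: respects the existing order. Still a DAG, same toposort still valid.
Still a DAG? yes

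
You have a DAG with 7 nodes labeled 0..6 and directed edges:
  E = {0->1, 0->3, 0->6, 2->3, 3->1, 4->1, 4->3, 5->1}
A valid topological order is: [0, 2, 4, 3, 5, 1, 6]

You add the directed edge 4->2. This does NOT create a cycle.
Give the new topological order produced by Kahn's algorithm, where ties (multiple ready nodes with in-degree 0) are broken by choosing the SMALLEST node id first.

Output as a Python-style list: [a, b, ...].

Answer: [0, 4, 2, 3, 5, 1, 6]

Derivation:
Old toposort: [0, 2, 4, 3, 5, 1, 6]
Added edge: 4->2
Position of 4 (2) > position of 2 (1). Must reorder: 4 must now come before 2.
Run Kahn's algorithm (break ties by smallest node id):
  initial in-degrees: [0, 4, 1, 3, 0, 0, 1]
  ready (indeg=0): [0, 4, 5]
  pop 0: indeg[1]->3; indeg[3]->2; indeg[6]->0 | ready=[4, 5, 6] | order so far=[0]
  pop 4: indeg[1]->2; indeg[2]->0; indeg[3]->1 | ready=[2, 5, 6] | order so far=[0, 4]
  pop 2: indeg[3]->0 | ready=[3, 5, 6] | order so far=[0, 4, 2]
  pop 3: indeg[1]->1 | ready=[5, 6] | order so far=[0, 4, 2, 3]
  pop 5: indeg[1]->0 | ready=[1, 6] | order so far=[0, 4, 2, 3, 5]
  pop 1: no out-edges | ready=[6] | order so far=[0, 4, 2, 3, 5, 1]
  pop 6: no out-edges | ready=[] | order so far=[0, 4, 2, 3, 5, 1, 6]
  Result: [0, 4, 2, 3, 5, 1, 6]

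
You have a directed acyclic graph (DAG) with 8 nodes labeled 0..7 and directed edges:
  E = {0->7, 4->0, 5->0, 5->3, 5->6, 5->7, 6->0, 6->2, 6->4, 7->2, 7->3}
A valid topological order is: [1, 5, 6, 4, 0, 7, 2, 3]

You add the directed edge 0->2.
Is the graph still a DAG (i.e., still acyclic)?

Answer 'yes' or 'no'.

Answer: yes

Derivation:
Given toposort: [1, 5, 6, 4, 0, 7, 2, 3]
Position of 0: index 4; position of 2: index 6
New edge 0->2: forward
Forward edge: respects the existing order. Still a DAG, same toposort still valid.
Still a DAG? yes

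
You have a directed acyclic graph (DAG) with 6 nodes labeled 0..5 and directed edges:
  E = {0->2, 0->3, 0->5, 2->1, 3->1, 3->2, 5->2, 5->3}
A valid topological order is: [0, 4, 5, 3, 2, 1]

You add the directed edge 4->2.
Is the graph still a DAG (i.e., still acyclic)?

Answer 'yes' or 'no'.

Given toposort: [0, 4, 5, 3, 2, 1]
Position of 4: index 1; position of 2: index 4
New edge 4->2: forward
Forward edge: respects the existing order. Still a DAG, same toposort still valid.
Still a DAG? yes

Answer: yes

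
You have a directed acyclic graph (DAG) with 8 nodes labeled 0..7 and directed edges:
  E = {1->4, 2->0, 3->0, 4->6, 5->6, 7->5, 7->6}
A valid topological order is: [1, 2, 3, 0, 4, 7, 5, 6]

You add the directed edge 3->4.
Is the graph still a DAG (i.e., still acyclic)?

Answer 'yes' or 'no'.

Answer: yes

Derivation:
Given toposort: [1, 2, 3, 0, 4, 7, 5, 6]
Position of 3: index 2; position of 4: index 4
New edge 3->4: forward
Forward edge: respects the existing order. Still a DAG, same toposort still valid.
Still a DAG? yes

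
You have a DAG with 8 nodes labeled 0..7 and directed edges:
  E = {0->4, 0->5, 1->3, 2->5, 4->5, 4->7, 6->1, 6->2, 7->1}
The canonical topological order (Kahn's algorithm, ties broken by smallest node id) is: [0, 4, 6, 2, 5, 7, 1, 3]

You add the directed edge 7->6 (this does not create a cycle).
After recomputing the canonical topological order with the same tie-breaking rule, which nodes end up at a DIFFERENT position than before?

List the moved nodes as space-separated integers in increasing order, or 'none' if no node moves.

Old toposort: [0, 4, 6, 2, 5, 7, 1, 3]
Added edge 7->6
Recompute Kahn (smallest-id tiebreak):
  initial in-degrees: [0, 2, 1, 1, 1, 3, 1, 1]
  ready (indeg=0): [0]
  pop 0: indeg[4]->0; indeg[5]->2 | ready=[4] | order so far=[0]
  pop 4: indeg[5]->1; indeg[7]->0 | ready=[7] | order so far=[0, 4]
  pop 7: indeg[1]->1; indeg[6]->0 | ready=[6] | order so far=[0, 4, 7]
  pop 6: indeg[1]->0; indeg[2]->0 | ready=[1, 2] | order so far=[0, 4, 7, 6]
  pop 1: indeg[3]->0 | ready=[2, 3] | order so far=[0, 4, 7, 6, 1]
  pop 2: indeg[5]->0 | ready=[3, 5] | order so far=[0, 4, 7, 6, 1, 2]
  pop 3: no out-edges | ready=[5] | order so far=[0, 4, 7, 6, 1, 2, 3]
  pop 5: no out-edges | ready=[] | order so far=[0, 4, 7, 6, 1, 2, 3, 5]
New canonical toposort: [0, 4, 7, 6, 1, 2, 3, 5]
Compare positions:
  Node 0: index 0 -> 0 (same)
  Node 1: index 6 -> 4 (moved)
  Node 2: index 3 -> 5 (moved)
  Node 3: index 7 -> 6 (moved)
  Node 4: index 1 -> 1 (same)
  Node 5: index 4 -> 7 (moved)
  Node 6: index 2 -> 3 (moved)
  Node 7: index 5 -> 2 (moved)
Nodes that changed position: 1 2 3 5 6 7

Answer: 1 2 3 5 6 7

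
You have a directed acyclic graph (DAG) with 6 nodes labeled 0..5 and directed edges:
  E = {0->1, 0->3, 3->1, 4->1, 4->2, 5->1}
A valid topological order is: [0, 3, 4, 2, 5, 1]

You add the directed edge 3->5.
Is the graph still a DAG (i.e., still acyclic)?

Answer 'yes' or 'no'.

Answer: yes

Derivation:
Given toposort: [0, 3, 4, 2, 5, 1]
Position of 3: index 1; position of 5: index 4
New edge 3->5: forward
Forward edge: respects the existing order. Still a DAG, same toposort still valid.
Still a DAG? yes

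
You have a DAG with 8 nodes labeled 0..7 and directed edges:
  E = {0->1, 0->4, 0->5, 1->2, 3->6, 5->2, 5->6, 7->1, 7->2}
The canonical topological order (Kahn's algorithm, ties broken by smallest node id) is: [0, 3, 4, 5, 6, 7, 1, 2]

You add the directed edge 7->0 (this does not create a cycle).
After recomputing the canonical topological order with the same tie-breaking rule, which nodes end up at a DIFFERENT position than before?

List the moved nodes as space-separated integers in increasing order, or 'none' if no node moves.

Old toposort: [0, 3, 4, 5, 6, 7, 1, 2]
Added edge 7->0
Recompute Kahn (smallest-id tiebreak):
  initial in-degrees: [1, 2, 3, 0, 1, 1, 2, 0]
  ready (indeg=0): [3, 7]
  pop 3: indeg[6]->1 | ready=[7] | order so far=[3]
  pop 7: indeg[0]->0; indeg[1]->1; indeg[2]->2 | ready=[0] | order so far=[3, 7]
  pop 0: indeg[1]->0; indeg[4]->0; indeg[5]->0 | ready=[1, 4, 5] | order so far=[3, 7, 0]
  pop 1: indeg[2]->1 | ready=[4, 5] | order so far=[3, 7, 0, 1]
  pop 4: no out-edges | ready=[5] | order so far=[3, 7, 0, 1, 4]
  pop 5: indeg[2]->0; indeg[6]->0 | ready=[2, 6] | order so far=[3, 7, 0, 1, 4, 5]
  pop 2: no out-edges | ready=[6] | order so far=[3, 7, 0, 1, 4, 5, 2]
  pop 6: no out-edges | ready=[] | order so far=[3, 7, 0, 1, 4, 5, 2, 6]
New canonical toposort: [3, 7, 0, 1, 4, 5, 2, 6]
Compare positions:
  Node 0: index 0 -> 2 (moved)
  Node 1: index 6 -> 3 (moved)
  Node 2: index 7 -> 6 (moved)
  Node 3: index 1 -> 0 (moved)
  Node 4: index 2 -> 4 (moved)
  Node 5: index 3 -> 5 (moved)
  Node 6: index 4 -> 7 (moved)
  Node 7: index 5 -> 1 (moved)
Nodes that changed position: 0 1 2 3 4 5 6 7

Answer: 0 1 2 3 4 5 6 7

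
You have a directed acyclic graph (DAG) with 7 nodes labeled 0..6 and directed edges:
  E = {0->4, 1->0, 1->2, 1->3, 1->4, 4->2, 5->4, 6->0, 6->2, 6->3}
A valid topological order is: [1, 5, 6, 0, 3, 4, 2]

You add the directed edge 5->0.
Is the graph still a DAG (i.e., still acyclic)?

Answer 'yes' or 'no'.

Given toposort: [1, 5, 6, 0, 3, 4, 2]
Position of 5: index 1; position of 0: index 3
New edge 5->0: forward
Forward edge: respects the existing order. Still a DAG, same toposort still valid.
Still a DAG? yes

Answer: yes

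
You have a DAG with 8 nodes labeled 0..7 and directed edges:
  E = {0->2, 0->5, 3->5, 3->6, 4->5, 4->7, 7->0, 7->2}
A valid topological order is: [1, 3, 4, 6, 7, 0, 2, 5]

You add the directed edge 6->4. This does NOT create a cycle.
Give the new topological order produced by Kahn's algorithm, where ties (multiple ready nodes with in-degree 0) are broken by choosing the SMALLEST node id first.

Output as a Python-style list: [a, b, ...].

Old toposort: [1, 3, 4, 6, 7, 0, 2, 5]
Added edge: 6->4
Position of 6 (3) > position of 4 (2). Must reorder: 6 must now come before 4.
Run Kahn's algorithm (break ties by smallest node id):
  initial in-degrees: [1, 0, 2, 0, 1, 3, 1, 1]
  ready (indeg=0): [1, 3]
  pop 1: no out-edges | ready=[3] | order so far=[1]
  pop 3: indeg[5]->2; indeg[6]->0 | ready=[6] | order so far=[1, 3]
  pop 6: indeg[4]->0 | ready=[4] | order so far=[1, 3, 6]
  pop 4: indeg[5]->1; indeg[7]->0 | ready=[7] | order so far=[1, 3, 6, 4]
  pop 7: indeg[0]->0; indeg[2]->1 | ready=[0] | order so far=[1, 3, 6, 4, 7]
  pop 0: indeg[2]->0; indeg[5]->0 | ready=[2, 5] | order so far=[1, 3, 6, 4, 7, 0]
  pop 2: no out-edges | ready=[5] | order so far=[1, 3, 6, 4, 7, 0, 2]
  pop 5: no out-edges | ready=[] | order so far=[1, 3, 6, 4, 7, 0, 2, 5]
  Result: [1, 3, 6, 4, 7, 0, 2, 5]

Answer: [1, 3, 6, 4, 7, 0, 2, 5]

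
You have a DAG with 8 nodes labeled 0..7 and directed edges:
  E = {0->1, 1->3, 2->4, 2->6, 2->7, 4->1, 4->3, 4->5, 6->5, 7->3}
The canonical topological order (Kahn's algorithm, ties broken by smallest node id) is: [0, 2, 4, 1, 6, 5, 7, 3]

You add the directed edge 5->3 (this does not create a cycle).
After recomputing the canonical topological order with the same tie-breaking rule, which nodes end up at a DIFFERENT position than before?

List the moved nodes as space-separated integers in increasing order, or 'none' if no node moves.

Old toposort: [0, 2, 4, 1, 6, 5, 7, 3]
Added edge 5->3
Recompute Kahn (smallest-id tiebreak):
  initial in-degrees: [0, 2, 0, 4, 1, 2, 1, 1]
  ready (indeg=0): [0, 2]
  pop 0: indeg[1]->1 | ready=[2] | order so far=[0]
  pop 2: indeg[4]->0; indeg[6]->0; indeg[7]->0 | ready=[4, 6, 7] | order so far=[0, 2]
  pop 4: indeg[1]->0; indeg[3]->3; indeg[5]->1 | ready=[1, 6, 7] | order so far=[0, 2, 4]
  pop 1: indeg[3]->2 | ready=[6, 7] | order so far=[0, 2, 4, 1]
  pop 6: indeg[5]->0 | ready=[5, 7] | order so far=[0, 2, 4, 1, 6]
  pop 5: indeg[3]->1 | ready=[7] | order so far=[0, 2, 4, 1, 6, 5]
  pop 7: indeg[3]->0 | ready=[3] | order so far=[0, 2, 4, 1, 6, 5, 7]
  pop 3: no out-edges | ready=[] | order so far=[0, 2, 4, 1, 6, 5, 7, 3]
New canonical toposort: [0, 2, 4, 1, 6, 5, 7, 3]
Compare positions:
  Node 0: index 0 -> 0 (same)
  Node 1: index 3 -> 3 (same)
  Node 2: index 1 -> 1 (same)
  Node 3: index 7 -> 7 (same)
  Node 4: index 2 -> 2 (same)
  Node 5: index 5 -> 5 (same)
  Node 6: index 4 -> 4 (same)
  Node 7: index 6 -> 6 (same)
Nodes that changed position: none

Answer: none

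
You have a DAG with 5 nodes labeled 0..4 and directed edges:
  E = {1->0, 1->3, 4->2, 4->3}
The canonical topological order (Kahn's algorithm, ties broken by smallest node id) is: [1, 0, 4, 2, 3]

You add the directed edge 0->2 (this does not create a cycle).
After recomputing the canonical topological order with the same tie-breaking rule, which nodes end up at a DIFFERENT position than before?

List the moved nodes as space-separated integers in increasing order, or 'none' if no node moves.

Answer: none

Derivation:
Old toposort: [1, 0, 4, 2, 3]
Added edge 0->2
Recompute Kahn (smallest-id tiebreak):
  initial in-degrees: [1, 0, 2, 2, 0]
  ready (indeg=0): [1, 4]
  pop 1: indeg[0]->0; indeg[3]->1 | ready=[0, 4] | order so far=[1]
  pop 0: indeg[2]->1 | ready=[4] | order so far=[1, 0]
  pop 4: indeg[2]->0; indeg[3]->0 | ready=[2, 3] | order so far=[1, 0, 4]
  pop 2: no out-edges | ready=[3] | order so far=[1, 0, 4, 2]
  pop 3: no out-edges | ready=[] | order so far=[1, 0, 4, 2, 3]
New canonical toposort: [1, 0, 4, 2, 3]
Compare positions:
  Node 0: index 1 -> 1 (same)
  Node 1: index 0 -> 0 (same)
  Node 2: index 3 -> 3 (same)
  Node 3: index 4 -> 4 (same)
  Node 4: index 2 -> 2 (same)
Nodes that changed position: none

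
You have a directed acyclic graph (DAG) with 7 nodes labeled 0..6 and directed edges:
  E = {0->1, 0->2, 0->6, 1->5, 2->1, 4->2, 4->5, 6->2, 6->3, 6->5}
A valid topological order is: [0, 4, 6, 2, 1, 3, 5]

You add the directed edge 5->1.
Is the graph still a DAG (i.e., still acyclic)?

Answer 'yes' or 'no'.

Answer: no

Derivation:
Given toposort: [0, 4, 6, 2, 1, 3, 5]
Position of 5: index 6; position of 1: index 4
New edge 5->1: backward (u after v in old order)
Backward edge: old toposort is now invalid. Check if this creates a cycle.
Does 1 already reach 5? Reachable from 1: [1, 5]. YES -> cycle!
Still a DAG? no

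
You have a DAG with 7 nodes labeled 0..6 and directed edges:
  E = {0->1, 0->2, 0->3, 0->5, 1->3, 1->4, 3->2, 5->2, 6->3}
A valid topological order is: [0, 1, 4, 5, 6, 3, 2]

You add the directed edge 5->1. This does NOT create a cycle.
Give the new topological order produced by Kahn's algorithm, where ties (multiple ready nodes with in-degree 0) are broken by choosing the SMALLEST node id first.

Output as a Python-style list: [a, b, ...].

Old toposort: [0, 1, 4, 5, 6, 3, 2]
Added edge: 5->1
Position of 5 (3) > position of 1 (1). Must reorder: 5 must now come before 1.
Run Kahn's algorithm (break ties by smallest node id):
  initial in-degrees: [0, 2, 3, 3, 1, 1, 0]
  ready (indeg=0): [0, 6]
  pop 0: indeg[1]->1; indeg[2]->2; indeg[3]->2; indeg[5]->0 | ready=[5, 6] | order so far=[0]
  pop 5: indeg[1]->0; indeg[2]->1 | ready=[1, 6] | order so far=[0, 5]
  pop 1: indeg[3]->1; indeg[4]->0 | ready=[4, 6] | order so far=[0, 5, 1]
  pop 4: no out-edges | ready=[6] | order so far=[0, 5, 1, 4]
  pop 6: indeg[3]->0 | ready=[3] | order so far=[0, 5, 1, 4, 6]
  pop 3: indeg[2]->0 | ready=[2] | order so far=[0, 5, 1, 4, 6, 3]
  pop 2: no out-edges | ready=[] | order so far=[0, 5, 1, 4, 6, 3, 2]
  Result: [0, 5, 1, 4, 6, 3, 2]

Answer: [0, 5, 1, 4, 6, 3, 2]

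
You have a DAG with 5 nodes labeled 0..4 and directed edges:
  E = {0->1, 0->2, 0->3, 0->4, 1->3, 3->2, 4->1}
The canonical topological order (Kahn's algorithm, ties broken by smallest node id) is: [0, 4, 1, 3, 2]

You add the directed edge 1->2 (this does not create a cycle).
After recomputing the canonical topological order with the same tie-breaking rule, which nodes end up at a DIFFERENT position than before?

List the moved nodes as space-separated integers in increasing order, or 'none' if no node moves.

Answer: none

Derivation:
Old toposort: [0, 4, 1, 3, 2]
Added edge 1->2
Recompute Kahn (smallest-id tiebreak):
  initial in-degrees: [0, 2, 3, 2, 1]
  ready (indeg=0): [0]
  pop 0: indeg[1]->1; indeg[2]->2; indeg[3]->1; indeg[4]->0 | ready=[4] | order so far=[0]
  pop 4: indeg[1]->0 | ready=[1] | order so far=[0, 4]
  pop 1: indeg[2]->1; indeg[3]->0 | ready=[3] | order so far=[0, 4, 1]
  pop 3: indeg[2]->0 | ready=[2] | order so far=[0, 4, 1, 3]
  pop 2: no out-edges | ready=[] | order so far=[0, 4, 1, 3, 2]
New canonical toposort: [0, 4, 1, 3, 2]
Compare positions:
  Node 0: index 0 -> 0 (same)
  Node 1: index 2 -> 2 (same)
  Node 2: index 4 -> 4 (same)
  Node 3: index 3 -> 3 (same)
  Node 4: index 1 -> 1 (same)
Nodes that changed position: none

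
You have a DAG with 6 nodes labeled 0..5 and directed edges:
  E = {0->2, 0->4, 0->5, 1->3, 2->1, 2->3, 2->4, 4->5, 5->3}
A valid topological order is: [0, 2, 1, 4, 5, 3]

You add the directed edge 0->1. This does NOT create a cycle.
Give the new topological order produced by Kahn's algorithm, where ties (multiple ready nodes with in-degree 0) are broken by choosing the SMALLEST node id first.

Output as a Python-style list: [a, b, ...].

Old toposort: [0, 2, 1, 4, 5, 3]
Added edge: 0->1
Position of 0 (0) < position of 1 (2). Old order still valid.
Run Kahn's algorithm (break ties by smallest node id):
  initial in-degrees: [0, 2, 1, 3, 2, 2]
  ready (indeg=0): [0]
  pop 0: indeg[1]->1; indeg[2]->0; indeg[4]->1; indeg[5]->1 | ready=[2] | order so far=[0]
  pop 2: indeg[1]->0; indeg[3]->2; indeg[4]->0 | ready=[1, 4] | order so far=[0, 2]
  pop 1: indeg[3]->1 | ready=[4] | order so far=[0, 2, 1]
  pop 4: indeg[5]->0 | ready=[5] | order so far=[0, 2, 1, 4]
  pop 5: indeg[3]->0 | ready=[3] | order so far=[0, 2, 1, 4, 5]
  pop 3: no out-edges | ready=[] | order so far=[0, 2, 1, 4, 5, 3]
  Result: [0, 2, 1, 4, 5, 3]

Answer: [0, 2, 1, 4, 5, 3]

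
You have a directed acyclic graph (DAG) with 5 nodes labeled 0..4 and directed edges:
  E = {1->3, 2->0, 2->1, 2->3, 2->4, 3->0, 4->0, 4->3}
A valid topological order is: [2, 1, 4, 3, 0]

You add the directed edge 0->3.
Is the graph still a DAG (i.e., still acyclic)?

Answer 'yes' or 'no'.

Answer: no

Derivation:
Given toposort: [2, 1, 4, 3, 0]
Position of 0: index 4; position of 3: index 3
New edge 0->3: backward (u after v in old order)
Backward edge: old toposort is now invalid. Check if this creates a cycle.
Does 3 already reach 0? Reachable from 3: [0, 3]. YES -> cycle!
Still a DAG? no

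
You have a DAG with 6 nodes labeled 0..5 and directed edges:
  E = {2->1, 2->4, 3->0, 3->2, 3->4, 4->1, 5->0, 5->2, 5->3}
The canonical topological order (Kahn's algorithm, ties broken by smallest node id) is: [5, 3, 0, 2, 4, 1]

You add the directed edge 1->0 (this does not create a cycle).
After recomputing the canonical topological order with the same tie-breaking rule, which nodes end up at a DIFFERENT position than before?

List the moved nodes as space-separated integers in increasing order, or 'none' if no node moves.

Old toposort: [5, 3, 0, 2, 4, 1]
Added edge 1->0
Recompute Kahn (smallest-id tiebreak):
  initial in-degrees: [3, 2, 2, 1, 2, 0]
  ready (indeg=0): [5]
  pop 5: indeg[0]->2; indeg[2]->1; indeg[3]->0 | ready=[3] | order so far=[5]
  pop 3: indeg[0]->1; indeg[2]->0; indeg[4]->1 | ready=[2] | order so far=[5, 3]
  pop 2: indeg[1]->1; indeg[4]->0 | ready=[4] | order so far=[5, 3, 2]
  pop 4: indeg[1]->0 | ready=[1] | order so far=[5, 3, 2, 4]
  pop 1: indeg[0]->0 | ready=[0] | order so far=[5, 3, 2, 4, 1]
  pop 0: no out-edges | ready=[] | order so far=[5, 3, 2, 4, 1, 0]
New canonical toposort: [5, 3, 2, 4, 1, 0]
Compare positions:
  Node 0: index 2 -> 5 (moved)
  Node 1: index 5 -> 4 (moved)
  Node 2: index 3 -> 2 (moved)
  Node 3: index 1 -> 1 (same)
  Node 4: index 4 -> 3 (moved)
  Node 5: index 0 -> 0 (same)
Nodes that changed position: 0 1 2 4

Answer: 0 1 2 4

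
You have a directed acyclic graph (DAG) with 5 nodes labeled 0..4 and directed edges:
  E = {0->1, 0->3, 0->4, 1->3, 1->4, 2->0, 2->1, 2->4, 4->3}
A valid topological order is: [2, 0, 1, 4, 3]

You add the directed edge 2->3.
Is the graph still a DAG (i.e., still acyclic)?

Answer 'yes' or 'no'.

Given toposort: [2, 0, 1, 4, 3]
Position of 2: index 0; position of 3: index 4
New edge 2->3: forward
Forward edge: respects the existing order. Still a DAG, same toposort still valid.
Still a DAG? yes

Answer: yes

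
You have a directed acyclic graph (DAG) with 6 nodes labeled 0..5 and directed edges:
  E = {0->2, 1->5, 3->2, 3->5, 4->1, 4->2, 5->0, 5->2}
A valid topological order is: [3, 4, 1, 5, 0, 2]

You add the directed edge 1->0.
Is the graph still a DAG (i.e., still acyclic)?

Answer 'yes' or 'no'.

Answer: yes

Derivation:
Given toposort: [3, 4, 1, 5, 0, 2]
Position of 1: index 2; position of 0: index 4
New edge 1->0: forward
Forward edge: respects the existing order. Still a DAG, same toposort still valid.
Still a DAG? yes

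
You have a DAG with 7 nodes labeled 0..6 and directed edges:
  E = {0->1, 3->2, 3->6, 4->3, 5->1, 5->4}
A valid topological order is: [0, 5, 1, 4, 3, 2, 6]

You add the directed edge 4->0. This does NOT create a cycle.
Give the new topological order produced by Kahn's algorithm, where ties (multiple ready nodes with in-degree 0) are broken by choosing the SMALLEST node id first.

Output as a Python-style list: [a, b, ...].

Old toposort: [0, 5, 1, 4, 3, 2, 6]
Added edge: 4->0
Position of 4 (3) > position of 0 (0). Must reorder: 4 must now come before 0.
Run Kahn's algorithm (break ties by smallest node id):
  initial in-degrees: [1, 2, 1, 1, 1, 0, 1]
  ready (indeg=0): [5]
  pop 5: indeg[1]->1; indeg[4]->0 | ready=[4] | order so far=[5]
  pop 4: indeg[0]->0; indeg[3]->0 | ready=[0, 3] | order so far=[5, 4]
  pop 0: indeg[1]->0 | ready=[1, 3] | order so far=[5, 4, 0]
  pop 1: no out-edges | ready=[3] | order so far=[5, 4, 0, 1]
  pop 3: indeg[2]->0; indeg[6]->0 | ready=[2, 6] | order so far=[5, 4, 0, 1, 3]
  pop 2: no out-edges | ready=[6] | order so far=[5, 4, 0, 1, 3, 2]
  pop 6: no out-edges | ready=[] | order so far=[5, 4, 0, 1, 3, 2, 6]
  Result: [5, 4, 0, 1, 3, 2, 6]

Answer: [5, 4, 0, 1, 3, 2, 6]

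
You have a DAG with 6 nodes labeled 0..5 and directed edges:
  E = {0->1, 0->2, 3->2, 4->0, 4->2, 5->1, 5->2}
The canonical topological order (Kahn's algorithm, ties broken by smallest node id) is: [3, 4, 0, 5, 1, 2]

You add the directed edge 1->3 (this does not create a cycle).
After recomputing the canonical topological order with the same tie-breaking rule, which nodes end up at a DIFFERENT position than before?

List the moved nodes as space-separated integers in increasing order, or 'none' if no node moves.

Old toposort: [3, 4, 0, 5, 1, 2]
Added edge 1->3
Recompute Kahn (smallest-id tiebreak):
  initial in-degrees: [1, 2, 4, 1, 0, 0]
  ready (indeg=0): [4, 5]
  pop 4: indeg[0]->0; indeg[2]->3 | ready=[0, 5] | order so far=[4]
  pop 0: indeg[1]->1; indeg[2]->2 | ready=[5] | order so far=[4, 0]
  pop 5: indeg[1]->0; indeg[2]->1 | ready=[1] | order so far=[4, 0, 5]
  pop 1: indeg[3]->0 | ready=[3] | order so far=[4, 0, 5, 1]
  pop 3: indeg[2]->0 | ready=[2] | order so far=[4, 0, 5, 1, 3]
  pop 2: no out-edges | ready=[] | order so far=[4, 0, 5, 1, 3, 2]
New canonical toposort: [4, 0, 5, 1, 3, 2]
Compare positions:
  Node 0: index 2 -> 1 (moved)
  Node 1: index 4 -> 3 (moved)
  Node 2: index 5 -> 5 (same)
  Node 3: index 0 -> 4 (moved)
  Node 4: index 1 -> 0 (moved)
  Node 5: index 3 -> 2 (moved)
Nodes that changed position: 0 1 3 4 5

Answer: 0 1 3 4 5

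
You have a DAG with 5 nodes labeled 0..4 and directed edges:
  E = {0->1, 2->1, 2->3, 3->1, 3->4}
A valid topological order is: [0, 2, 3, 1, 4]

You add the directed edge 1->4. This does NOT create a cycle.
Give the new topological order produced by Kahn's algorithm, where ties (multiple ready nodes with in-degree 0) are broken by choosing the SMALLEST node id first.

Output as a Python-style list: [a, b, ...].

Old toposort: [0, 2, 3, 1, 4]
Added edge: 1->4
Position of 1 (3) < position of 4 (4). Old order still valid.
Run Kahn's algorithm (break ties by smallest node id):
  initial in-degrees: [0, 3, 0, 1, 2]
  ready (indeg=0): [0, 2]
  pop 0: indeg[1]->2 | ready=[2] | order so far=[0]
  pop 2: indeg[1]->1; indeg[3]->0 | ready=[3] | order so far=[0, 2]
  pop 3: indeg[1]->0; indeg[4]->1 | ready=[1] | order so far=[0, 2, 3]
  pop 1: indeg[4]->0 | ready=[4] | order so far=[0, 2, 3, 1]
  pop 4: no out-edges | ready=[] | order so far=[0, 2, 3, 1, 4]
  Result: [0, 2, 3, 1, 4]

Answer: [0, 2, 3, 1, 4]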